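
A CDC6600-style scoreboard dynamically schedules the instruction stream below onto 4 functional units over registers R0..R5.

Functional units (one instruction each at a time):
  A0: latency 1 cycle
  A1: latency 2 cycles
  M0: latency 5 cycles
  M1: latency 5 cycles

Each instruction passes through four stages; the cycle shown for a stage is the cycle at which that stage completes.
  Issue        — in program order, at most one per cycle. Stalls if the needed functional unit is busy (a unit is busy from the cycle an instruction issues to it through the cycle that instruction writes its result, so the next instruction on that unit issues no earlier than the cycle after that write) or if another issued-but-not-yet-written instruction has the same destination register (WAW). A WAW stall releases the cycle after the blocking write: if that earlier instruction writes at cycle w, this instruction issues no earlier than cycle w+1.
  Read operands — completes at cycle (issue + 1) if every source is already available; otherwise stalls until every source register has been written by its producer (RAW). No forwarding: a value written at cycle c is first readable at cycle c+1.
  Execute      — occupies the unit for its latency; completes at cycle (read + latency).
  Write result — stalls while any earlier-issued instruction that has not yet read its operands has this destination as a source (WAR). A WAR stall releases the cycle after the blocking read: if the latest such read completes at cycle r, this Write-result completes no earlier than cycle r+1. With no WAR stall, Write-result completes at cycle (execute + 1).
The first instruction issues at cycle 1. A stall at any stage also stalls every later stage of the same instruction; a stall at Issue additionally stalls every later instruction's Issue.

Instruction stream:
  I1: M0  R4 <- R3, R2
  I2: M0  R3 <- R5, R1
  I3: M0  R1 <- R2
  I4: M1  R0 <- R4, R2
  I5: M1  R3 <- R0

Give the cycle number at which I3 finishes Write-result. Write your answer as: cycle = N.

cycle = 24

c1: I1 issues→M0
c2: I1 reads
c7: I1 exec-done
c8: I1 writes R4
c9: I2 issues→M0
c10: I2 reads
c15: I2 exec-done
c16: I2 writes R3
c17: I3 issues→M0
c18: I3 reads; I4 issues→M1
c19: I4 reads
c23: I3 exec-done
c24: I3 writes R1; I4 exec-done
c25: I4 writes R0
c26: I5 issues→M1
c27: I5 reads
c32: I5 exec-done
c33: I5 writes R3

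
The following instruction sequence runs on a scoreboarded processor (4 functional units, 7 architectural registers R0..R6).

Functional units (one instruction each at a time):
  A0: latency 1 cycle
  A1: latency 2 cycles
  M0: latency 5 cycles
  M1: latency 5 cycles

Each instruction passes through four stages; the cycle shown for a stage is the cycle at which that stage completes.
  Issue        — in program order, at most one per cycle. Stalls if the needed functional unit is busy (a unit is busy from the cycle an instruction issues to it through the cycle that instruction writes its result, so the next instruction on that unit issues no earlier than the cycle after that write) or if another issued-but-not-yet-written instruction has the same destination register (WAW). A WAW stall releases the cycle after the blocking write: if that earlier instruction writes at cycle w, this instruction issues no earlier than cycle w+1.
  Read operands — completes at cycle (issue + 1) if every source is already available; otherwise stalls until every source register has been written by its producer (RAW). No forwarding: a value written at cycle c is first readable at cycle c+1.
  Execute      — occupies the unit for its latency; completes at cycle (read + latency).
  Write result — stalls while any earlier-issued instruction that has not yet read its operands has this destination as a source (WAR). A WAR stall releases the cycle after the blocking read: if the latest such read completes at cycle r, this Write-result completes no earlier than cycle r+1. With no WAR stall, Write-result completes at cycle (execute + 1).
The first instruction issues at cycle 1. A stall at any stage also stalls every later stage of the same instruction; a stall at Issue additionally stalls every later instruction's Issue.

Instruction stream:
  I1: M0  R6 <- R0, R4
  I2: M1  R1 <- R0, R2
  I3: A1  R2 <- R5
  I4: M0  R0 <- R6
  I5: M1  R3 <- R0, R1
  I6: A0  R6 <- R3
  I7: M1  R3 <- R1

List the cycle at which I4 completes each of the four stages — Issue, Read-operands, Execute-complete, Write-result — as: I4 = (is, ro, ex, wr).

I4 = (9, 10, 15, 16)

[I1] 1/2/7/8
[I2] 2/3/8/9
[I3] 3/4/6/7
[I4] 9/10/15/16  (struct: M0 busy until I1 writes@8)
[I5] 10/17/22/23  (RAW R0: wait I4 write@16)
[I6] 11/24/25/26  (RAW R3: wait I5 write@23)
[I7] 24/25/30/31  (struct: M1 busy until I5 writes@23)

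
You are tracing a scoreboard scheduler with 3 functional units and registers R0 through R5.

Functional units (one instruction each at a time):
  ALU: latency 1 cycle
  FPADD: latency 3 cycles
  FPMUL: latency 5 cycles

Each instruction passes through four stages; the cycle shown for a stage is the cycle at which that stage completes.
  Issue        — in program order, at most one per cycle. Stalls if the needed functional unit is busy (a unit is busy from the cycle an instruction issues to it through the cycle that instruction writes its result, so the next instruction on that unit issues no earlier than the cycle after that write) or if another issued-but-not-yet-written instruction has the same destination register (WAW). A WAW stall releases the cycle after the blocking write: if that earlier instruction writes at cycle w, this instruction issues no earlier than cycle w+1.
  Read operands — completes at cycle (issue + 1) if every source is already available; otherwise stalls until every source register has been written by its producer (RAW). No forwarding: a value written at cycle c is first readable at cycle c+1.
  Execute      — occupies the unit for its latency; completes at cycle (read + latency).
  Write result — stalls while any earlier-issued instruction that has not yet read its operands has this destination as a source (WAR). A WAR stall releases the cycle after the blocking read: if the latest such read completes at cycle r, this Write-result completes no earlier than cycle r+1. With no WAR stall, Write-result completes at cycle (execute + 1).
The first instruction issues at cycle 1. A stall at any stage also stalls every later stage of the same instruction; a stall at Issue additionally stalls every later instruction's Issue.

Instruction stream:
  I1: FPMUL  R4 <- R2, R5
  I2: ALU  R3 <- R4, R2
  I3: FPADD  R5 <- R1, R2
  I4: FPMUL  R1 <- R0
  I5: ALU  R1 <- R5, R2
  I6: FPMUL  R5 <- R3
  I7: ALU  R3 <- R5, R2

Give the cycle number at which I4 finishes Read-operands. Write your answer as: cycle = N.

t=1  I1→FPMUL
t=2  I1 RO; I2→ALU
t=3  I3→FPADD
t=4  I3 RO
t=7  I1 EX; I3 EX
t=8  I1 WR R4; I3 WR R5
t=9  I2 RO; I4→FPMUL
t=10  I2 EX; I4 RO
t=11  I2 WR R3
t=15  I4 EX
t=16  I4 WR R1
t=17  I5→ALU
t=18  I5 RO; I6→FPMUL
t=19  I5 EX; I6 RO
t=20  I5 WR R1
t=21  I7→ALU
t=24  I6 EX
t=25  I6 WR R5
t=26  I7 RO
t=27  I7 EX
t=28  I7 WR R3

cycle = 10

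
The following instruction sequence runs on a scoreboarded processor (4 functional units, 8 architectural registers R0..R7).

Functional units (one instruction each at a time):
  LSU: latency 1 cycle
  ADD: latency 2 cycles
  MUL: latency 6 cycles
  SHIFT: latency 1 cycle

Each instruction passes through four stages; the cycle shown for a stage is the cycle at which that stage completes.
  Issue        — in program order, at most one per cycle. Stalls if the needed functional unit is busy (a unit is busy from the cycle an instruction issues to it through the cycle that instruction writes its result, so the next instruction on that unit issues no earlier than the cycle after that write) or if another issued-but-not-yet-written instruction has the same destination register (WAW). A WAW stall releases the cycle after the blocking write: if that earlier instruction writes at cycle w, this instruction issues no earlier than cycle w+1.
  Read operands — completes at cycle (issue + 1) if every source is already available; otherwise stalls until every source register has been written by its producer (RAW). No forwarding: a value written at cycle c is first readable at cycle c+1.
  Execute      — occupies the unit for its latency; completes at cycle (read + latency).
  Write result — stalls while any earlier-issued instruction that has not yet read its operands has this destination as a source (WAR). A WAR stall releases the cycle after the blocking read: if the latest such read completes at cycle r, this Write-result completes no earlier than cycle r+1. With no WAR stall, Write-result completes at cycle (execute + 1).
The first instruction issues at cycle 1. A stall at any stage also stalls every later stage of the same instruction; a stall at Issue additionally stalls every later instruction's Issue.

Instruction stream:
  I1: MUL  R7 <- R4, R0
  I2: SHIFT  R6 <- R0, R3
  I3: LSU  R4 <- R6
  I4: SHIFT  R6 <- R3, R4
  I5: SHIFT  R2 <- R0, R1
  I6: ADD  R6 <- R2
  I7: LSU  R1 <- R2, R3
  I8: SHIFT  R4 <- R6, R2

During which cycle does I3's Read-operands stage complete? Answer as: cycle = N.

cycle = 6

t=1  I1 dispatched to MUL
t=2  I1 operands ready · I2 dispatched to SHIFT
t=3  I2 operands ready · I3 dispatched to LSU
t=4  I2 complete
t=5  R6←I2
t=6  I3 operands ready · I4 dispatched to SHIFT
t=7  I3 complete
t=8  I1 complete · R4←I3
t=9  R7←I1 · I4 operands ready
t=10  I4 complete
t=11  R6←I4
t=12  I5 dispatched to SHIFT
t=13  I5 operands ready · I6 dispatched to ADD
t=14  I5 complete · I7 dispatched to LSU
t=15  R2←I5
t=16  I6 operands ready · I7 operands ready · I8 dispatched to SHIFT
t=17  I7 complete
t=18  I6 complete · R1←I7
t=19  R6←I6
t=20  I8 operands ready
t=21  I8 complete
t=22  R4←I8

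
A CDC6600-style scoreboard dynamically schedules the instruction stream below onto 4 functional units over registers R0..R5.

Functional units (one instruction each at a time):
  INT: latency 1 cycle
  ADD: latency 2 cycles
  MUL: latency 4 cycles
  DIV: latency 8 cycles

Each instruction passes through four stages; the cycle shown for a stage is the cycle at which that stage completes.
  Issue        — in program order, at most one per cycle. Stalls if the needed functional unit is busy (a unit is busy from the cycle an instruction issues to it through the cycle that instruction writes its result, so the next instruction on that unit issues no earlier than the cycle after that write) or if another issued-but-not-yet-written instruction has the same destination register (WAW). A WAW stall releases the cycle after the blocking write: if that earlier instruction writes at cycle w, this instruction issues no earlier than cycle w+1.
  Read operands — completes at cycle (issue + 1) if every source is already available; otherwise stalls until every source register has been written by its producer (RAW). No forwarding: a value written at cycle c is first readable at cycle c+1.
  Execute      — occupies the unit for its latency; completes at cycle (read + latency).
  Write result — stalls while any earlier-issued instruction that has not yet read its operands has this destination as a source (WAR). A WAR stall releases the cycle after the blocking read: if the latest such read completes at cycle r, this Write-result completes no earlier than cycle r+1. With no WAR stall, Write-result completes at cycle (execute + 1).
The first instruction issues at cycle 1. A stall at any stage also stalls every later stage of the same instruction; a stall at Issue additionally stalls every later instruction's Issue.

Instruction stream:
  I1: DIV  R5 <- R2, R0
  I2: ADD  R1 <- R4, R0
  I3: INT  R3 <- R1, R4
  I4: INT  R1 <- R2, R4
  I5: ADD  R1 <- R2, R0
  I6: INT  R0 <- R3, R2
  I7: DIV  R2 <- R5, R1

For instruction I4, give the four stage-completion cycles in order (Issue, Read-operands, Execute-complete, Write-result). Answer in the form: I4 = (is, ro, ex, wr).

[1] I1→DIV
[2] I1 RO; I2→ADD
[3] I2 RO; I3→INT
[5] I2 EX
[6] I2 WR R1
[7] I3 RO
[8] I3 EX
[9] I3 WR R3
[10] I1 EX; I4→INT
[11] I1 WR R5; I4 RO
[12] I4 EX
[13] I4 WR R1
[14] I5→ADD
[15] I5 RO; I6→INT
[16] I6 RO; I7→DIV
[17] I5 EX; I6 EX
[18] I5 WR R1; I6 WR R0
[19] I7 RO
[27] I7 EX
[28] I7 WR R2

I4 = (10, 11, 12, 13)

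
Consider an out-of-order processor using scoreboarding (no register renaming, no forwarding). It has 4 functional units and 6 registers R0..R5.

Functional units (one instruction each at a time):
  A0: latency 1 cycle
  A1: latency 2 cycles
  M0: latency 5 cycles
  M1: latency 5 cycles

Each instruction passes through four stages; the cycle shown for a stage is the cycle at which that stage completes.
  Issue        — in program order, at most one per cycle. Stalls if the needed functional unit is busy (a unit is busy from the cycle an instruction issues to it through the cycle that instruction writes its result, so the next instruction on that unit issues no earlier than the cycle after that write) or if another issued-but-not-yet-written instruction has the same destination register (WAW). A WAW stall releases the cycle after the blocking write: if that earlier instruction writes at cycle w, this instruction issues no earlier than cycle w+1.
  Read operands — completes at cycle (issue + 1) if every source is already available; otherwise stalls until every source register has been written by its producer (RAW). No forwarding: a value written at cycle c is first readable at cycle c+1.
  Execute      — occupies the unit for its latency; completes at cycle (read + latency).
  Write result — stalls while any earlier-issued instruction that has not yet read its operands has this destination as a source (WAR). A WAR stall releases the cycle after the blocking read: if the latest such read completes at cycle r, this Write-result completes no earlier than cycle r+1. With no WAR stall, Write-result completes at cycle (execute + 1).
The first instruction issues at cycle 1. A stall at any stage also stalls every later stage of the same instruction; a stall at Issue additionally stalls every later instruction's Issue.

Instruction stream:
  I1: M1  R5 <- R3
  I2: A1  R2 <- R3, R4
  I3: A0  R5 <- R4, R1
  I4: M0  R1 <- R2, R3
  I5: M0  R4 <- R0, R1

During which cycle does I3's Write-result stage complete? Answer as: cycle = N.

I1: IS=1 RO=2 EX=7 WR=8
I2: IS=2 RO=3 EX=5 WR=6
I3: IS=9 RO=10 EX=11 WR=12  [WAW R5: wait I1 write@8]
I4: IS=10 RO=11 EX=16 WR=17
I5: IS=18 RO=19 EX=24 WR=25  [struct: M0 busy until I4 writes@17]

cycle = 12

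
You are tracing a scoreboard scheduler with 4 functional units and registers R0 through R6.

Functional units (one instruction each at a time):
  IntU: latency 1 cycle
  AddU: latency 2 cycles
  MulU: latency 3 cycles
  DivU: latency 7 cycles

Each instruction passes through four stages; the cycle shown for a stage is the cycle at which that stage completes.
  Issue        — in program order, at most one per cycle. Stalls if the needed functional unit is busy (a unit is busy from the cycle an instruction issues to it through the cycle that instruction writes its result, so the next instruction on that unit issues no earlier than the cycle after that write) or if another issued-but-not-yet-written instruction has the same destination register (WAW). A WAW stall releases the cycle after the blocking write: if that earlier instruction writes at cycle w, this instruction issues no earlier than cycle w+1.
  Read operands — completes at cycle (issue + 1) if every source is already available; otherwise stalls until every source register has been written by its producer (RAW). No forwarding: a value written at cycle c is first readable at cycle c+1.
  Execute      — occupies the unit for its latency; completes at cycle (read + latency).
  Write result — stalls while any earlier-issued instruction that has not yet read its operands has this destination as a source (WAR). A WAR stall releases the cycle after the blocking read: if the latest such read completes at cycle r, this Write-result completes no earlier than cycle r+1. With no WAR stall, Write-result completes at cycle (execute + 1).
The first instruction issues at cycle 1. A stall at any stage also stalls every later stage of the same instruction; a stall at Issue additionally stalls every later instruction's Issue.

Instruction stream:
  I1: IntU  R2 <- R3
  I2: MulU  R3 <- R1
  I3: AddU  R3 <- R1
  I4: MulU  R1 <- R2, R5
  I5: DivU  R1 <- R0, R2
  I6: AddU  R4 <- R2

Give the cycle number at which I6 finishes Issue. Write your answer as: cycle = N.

cycle = 16

  I1 | 1 | 2 | 3 | 4
  I2 | 2 | 3 | 6 | 7
  I3 | 8 | 9 | 11 | 12   WAW R3: wait I2 write@7
  I4 | 9 | 10 | 13 | 14
  I5 | 15 | 16 | 23 | 24   WAW R1: wait I4 write@14
  I6 | 16 | 17 | 19 | 20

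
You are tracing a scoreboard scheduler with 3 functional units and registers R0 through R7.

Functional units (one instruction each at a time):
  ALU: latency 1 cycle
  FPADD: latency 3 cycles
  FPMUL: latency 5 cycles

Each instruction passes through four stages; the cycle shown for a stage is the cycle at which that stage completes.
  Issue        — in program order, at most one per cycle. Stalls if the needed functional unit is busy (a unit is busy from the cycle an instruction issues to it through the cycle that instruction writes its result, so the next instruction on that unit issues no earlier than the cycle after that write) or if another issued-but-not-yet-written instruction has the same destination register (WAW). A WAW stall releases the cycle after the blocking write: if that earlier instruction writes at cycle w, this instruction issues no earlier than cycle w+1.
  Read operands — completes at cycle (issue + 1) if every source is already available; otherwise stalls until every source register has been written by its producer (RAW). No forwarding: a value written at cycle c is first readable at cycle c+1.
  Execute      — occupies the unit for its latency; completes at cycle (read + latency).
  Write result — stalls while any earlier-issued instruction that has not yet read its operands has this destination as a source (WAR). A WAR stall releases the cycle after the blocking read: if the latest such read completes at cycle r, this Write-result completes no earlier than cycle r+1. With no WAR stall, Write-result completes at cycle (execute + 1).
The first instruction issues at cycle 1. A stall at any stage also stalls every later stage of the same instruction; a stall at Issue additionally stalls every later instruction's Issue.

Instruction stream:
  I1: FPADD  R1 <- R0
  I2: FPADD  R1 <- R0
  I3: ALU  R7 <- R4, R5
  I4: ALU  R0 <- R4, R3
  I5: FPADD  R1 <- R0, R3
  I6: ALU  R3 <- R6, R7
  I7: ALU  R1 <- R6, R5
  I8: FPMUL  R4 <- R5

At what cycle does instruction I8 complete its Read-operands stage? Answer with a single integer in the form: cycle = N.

I1 -> (1, 2, 5, 6)
I2 -> (7, 8, 11, 12)  // struct: FPADD busy until I1 writes@6
I3 -> (8, 9, 10, 11)
I4 -> (12, 13, 14, 15)  // struct: ALU busy until I3 writes@11
I5 -> (13, 16, 19, 20)  // RAW R0: wait I4 write@15
I6 -> (16, 17, 18, 19)  // struct: ALU busy until I4 writes@15
I7 -> (21, 22, 23, 24)  // WAW R1: wait I5 write@20
I8 -> (22, 23, 28, 29)

cycle = 23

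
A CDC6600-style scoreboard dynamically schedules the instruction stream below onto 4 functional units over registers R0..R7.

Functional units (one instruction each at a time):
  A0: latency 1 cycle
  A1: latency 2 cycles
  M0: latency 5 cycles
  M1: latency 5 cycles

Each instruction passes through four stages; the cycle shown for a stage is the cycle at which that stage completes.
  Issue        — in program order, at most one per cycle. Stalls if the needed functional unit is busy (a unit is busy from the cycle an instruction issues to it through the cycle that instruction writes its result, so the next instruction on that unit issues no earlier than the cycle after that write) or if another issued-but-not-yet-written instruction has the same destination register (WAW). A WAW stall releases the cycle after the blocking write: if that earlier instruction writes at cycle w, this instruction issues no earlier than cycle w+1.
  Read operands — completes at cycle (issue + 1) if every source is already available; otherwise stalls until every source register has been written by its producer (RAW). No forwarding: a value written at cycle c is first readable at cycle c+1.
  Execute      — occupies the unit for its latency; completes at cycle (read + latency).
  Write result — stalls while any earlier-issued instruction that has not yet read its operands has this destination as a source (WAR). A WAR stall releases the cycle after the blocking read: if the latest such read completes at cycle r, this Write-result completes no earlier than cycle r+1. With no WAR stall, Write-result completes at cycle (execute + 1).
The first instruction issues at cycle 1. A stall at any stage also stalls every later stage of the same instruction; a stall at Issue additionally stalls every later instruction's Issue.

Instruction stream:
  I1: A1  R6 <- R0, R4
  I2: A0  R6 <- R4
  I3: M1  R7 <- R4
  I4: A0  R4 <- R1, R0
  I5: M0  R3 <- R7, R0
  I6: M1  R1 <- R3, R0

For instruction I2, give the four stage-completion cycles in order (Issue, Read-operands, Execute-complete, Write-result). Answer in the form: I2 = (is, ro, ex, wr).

I2 = (6, 7, 8, 9)

[I1] 1/2/4/5
[I2] 6/7/8/9  (WAW R6: wait I1 write@5)
[I3] 7/8/13/14
[I4] 10/11/12/13  (struct: A0 busy until I2 writes@9)
[I5] 11/15/20/21  (RAW R7: wait I3 write@14)
[I6] 15/22/27/28  (struct: M1 busy until I3 writes@14; RAW R3: wait I5 write@21)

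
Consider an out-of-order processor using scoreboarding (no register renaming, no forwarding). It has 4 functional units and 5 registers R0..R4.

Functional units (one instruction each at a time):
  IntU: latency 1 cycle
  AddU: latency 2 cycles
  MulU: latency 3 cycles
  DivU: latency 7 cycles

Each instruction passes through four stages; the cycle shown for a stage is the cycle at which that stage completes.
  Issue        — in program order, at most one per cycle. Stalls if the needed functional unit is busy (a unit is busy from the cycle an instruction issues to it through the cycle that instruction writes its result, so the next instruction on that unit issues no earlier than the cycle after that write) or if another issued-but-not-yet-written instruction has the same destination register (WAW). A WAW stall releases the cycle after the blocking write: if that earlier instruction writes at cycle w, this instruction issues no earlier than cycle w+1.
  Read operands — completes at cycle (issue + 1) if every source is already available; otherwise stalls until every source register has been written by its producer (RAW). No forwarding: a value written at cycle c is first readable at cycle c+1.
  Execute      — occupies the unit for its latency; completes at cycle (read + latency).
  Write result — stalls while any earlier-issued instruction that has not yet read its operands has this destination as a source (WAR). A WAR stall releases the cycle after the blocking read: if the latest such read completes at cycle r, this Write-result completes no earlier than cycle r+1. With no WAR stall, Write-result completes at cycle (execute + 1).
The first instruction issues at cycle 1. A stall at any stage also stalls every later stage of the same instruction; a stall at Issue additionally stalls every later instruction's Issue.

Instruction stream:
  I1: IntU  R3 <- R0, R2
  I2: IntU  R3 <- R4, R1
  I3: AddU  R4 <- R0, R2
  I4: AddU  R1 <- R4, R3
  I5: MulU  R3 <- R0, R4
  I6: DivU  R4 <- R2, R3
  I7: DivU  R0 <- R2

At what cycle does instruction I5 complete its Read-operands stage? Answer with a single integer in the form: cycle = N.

cycle = 13

I1  is:1  ro:2  ex:3  wr:4
I2  is:5  ro:6  ex:7  wr:8  — struct: IntU busy until I1 writes@4
I3  is:6  ro:7  ex:9  wr:10
I4  is:11  ro:12  ex:14  wr:15  — struct: AddU busy until I3 writes@10
I5  is:12  ro:13  ex:16  wr:17
I6  is:13  ro:18  ex:25  wr:26  — RAW R3: wait I5 write@17
I7  is:27  ro:28  ex:35  wr:36  — struct: DivU busy until I6 writes@26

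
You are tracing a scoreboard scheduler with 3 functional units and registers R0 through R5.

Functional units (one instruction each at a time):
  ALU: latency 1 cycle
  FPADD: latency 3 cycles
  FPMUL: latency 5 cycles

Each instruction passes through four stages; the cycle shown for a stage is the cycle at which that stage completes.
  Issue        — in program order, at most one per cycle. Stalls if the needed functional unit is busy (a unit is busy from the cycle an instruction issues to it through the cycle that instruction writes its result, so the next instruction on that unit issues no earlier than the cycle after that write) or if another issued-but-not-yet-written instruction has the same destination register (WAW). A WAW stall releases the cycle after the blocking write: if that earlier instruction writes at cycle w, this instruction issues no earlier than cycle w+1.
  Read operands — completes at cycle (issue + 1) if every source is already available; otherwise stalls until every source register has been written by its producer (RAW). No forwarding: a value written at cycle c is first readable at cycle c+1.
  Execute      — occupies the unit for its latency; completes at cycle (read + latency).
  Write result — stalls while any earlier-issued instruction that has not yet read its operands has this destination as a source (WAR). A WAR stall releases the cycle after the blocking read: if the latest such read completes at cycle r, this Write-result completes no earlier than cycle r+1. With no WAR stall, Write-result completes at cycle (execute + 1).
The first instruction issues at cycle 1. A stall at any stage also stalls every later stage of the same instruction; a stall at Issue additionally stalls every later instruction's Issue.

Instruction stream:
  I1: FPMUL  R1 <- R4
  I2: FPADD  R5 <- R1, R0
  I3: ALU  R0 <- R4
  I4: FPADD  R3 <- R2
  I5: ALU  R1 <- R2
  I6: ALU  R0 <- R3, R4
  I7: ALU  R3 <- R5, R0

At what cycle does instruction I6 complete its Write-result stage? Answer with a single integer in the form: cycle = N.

cycle = 22

I1 -> (1, 2, 7, 8)
I2 -> (2, 9, 12, 13)  // RAW R1: wait I1 write@8
I3 -> (3, 4, 5, 10)  // WAR R0: wait I2 read@9
I4 -> (14, 15, 18, 19)  // struct: FPADD busy until I2 writes@13
I5 -> (15, 16, 17, 18)
I6 -> (19, 20, 21, 22)  // struct: ALU busy until I5 writes@18
I7 -> (23, 24, 25, 26)  // struct: ALU busy until I6 writes@22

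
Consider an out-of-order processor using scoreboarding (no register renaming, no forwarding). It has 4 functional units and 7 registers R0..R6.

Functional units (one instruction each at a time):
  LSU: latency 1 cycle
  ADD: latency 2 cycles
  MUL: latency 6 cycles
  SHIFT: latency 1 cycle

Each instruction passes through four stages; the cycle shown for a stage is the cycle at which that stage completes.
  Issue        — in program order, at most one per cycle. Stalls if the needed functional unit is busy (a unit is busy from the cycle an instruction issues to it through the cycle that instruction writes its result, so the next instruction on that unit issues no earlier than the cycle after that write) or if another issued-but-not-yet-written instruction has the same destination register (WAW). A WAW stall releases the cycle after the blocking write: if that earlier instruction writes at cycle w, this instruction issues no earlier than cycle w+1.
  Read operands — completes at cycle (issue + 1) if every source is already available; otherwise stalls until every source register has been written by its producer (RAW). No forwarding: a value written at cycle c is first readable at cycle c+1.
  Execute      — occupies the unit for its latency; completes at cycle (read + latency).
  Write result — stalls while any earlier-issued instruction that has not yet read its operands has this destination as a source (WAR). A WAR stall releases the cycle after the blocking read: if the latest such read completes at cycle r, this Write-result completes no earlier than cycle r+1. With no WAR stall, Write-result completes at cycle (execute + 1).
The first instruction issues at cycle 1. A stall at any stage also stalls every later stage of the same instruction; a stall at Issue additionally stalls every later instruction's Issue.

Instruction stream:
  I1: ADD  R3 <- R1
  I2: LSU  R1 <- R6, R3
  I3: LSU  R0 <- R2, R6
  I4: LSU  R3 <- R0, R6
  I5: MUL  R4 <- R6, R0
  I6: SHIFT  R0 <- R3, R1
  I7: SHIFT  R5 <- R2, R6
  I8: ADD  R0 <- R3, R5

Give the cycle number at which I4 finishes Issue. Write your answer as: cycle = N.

cycle = 13

I1 -> (1, 2, 4, 5)
I2 -> (2, 6, 7, 8)  // RAW R3: wait I1 write@5
I3 -> (9, 10, 11, 12)  // struct: LSU busy until I2 writes@8
I4 -> (13, 14, 15, 16)  // struct: LSU busy until I3 writes@12
I5 -> (14, 15, 21, 22)
I6 -> (15, 17, 18, 19)  // RAW R3: wait I4 write@16
I7 -> (20, 21, 22, 23)  // struct: SHIFT busy until I6 writes@19
I8 -> (21, 24, 26, 27)  // RAW R5: wait I7 write@23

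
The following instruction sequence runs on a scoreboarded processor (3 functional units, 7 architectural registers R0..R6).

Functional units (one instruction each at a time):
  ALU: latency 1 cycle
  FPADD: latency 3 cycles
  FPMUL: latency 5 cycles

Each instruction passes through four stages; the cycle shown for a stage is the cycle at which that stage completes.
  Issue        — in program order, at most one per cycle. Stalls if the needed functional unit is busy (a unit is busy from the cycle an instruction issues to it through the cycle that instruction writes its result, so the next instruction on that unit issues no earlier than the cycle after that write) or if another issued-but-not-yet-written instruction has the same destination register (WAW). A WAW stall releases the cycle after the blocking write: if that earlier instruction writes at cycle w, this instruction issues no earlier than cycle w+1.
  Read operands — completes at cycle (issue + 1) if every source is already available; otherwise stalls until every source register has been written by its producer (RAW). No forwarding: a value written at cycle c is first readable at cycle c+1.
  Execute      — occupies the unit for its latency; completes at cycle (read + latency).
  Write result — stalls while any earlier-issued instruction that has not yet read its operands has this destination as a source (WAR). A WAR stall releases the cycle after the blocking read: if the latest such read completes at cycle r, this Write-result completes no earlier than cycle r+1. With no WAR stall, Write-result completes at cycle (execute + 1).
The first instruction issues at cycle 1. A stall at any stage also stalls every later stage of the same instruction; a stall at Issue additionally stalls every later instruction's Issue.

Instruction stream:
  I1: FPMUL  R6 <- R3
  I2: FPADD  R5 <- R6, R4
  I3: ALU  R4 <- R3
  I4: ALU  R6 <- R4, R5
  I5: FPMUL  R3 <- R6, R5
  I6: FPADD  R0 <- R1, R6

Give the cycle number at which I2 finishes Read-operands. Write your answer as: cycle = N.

cycle = 9

I1 -> (1, 2, 7, 8)
I2 -> (2, 9, 12, 13)  // RAW R6: wait I1 write@8
I3 -> (3, 4, 5, 10)  // WAR R4: wait I2 read@9
I4 -> (11, 14, 15, 16)  // struct: ALU busy until I3 writes@10, RAW R5: wait I2 write@13
I5 -> (12, 17, 22, 23)  // RAW R6: wait I4 write@16
I6 -> (14, 17, 20, 21)  // struct: FPADD busy until I2 writes@13, RAW R6: wait I4 write@16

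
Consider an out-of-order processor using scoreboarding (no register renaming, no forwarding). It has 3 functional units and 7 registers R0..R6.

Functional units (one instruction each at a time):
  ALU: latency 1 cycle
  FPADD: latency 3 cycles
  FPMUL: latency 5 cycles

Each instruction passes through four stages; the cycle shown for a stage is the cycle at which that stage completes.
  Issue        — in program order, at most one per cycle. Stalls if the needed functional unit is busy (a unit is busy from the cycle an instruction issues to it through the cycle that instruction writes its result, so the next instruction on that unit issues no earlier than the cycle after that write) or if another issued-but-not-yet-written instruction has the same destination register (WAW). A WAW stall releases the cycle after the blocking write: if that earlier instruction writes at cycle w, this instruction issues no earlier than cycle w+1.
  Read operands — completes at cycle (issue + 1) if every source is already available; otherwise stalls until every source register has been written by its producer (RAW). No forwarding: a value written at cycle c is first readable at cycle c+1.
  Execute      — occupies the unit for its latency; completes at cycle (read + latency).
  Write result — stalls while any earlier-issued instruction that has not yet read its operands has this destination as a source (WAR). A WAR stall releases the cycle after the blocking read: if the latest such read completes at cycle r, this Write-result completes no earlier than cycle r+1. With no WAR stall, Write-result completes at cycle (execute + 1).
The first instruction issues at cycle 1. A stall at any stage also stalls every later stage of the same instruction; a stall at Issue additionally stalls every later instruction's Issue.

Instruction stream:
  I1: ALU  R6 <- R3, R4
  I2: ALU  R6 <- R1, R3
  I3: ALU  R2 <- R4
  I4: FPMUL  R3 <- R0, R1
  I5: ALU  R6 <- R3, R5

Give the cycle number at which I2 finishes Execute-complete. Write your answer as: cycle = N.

cycle = 7

[I1] 1/2/3/4
[I2] 5/6/7/8  (struct: ALU busy until I1 writes@4)
[I3] 9/10/11/12  (struct: ALU busy until I2 writes@8)
[I4] 10/11/16/17
[I5] 13/18/19/20  (struct: ALU busy until I3 writes@12; RAW R3: wait I4 write@17)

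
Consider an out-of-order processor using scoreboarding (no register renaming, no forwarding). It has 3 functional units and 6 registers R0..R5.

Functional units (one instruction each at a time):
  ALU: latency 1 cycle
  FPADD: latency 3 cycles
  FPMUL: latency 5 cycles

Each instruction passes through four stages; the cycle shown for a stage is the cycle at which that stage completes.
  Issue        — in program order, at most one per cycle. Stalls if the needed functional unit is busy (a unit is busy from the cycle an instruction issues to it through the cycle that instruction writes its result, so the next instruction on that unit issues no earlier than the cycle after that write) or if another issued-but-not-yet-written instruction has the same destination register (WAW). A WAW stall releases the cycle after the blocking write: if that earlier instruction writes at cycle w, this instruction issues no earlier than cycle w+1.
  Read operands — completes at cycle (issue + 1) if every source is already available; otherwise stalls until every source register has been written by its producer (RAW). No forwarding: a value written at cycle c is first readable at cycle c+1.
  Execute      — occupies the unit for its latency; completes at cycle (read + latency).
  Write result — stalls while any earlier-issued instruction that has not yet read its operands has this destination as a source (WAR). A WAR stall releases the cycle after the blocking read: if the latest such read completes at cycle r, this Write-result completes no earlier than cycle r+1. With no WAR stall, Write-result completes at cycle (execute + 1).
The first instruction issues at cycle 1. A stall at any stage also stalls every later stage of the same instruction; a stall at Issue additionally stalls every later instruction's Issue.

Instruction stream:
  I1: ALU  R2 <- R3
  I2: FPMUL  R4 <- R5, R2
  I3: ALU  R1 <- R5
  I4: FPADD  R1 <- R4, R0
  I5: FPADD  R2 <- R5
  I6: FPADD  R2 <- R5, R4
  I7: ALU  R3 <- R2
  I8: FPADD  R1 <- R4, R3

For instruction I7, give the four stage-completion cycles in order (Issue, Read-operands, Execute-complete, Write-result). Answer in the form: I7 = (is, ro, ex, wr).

I1 -> (1, 2, 3, 4)
I2 -> (2, 5, 10, 11)  // RAW R2: wait I1 write@4
I3 -> (5, 6, 7, 8)  // struct: ALU busy until I1 writes@4
I4 -> (9, 12, 15, 16)  // WAW R1: wait I3 write@8, RAW R4: wait I2 write@11
I5 -> (17, 18, 21, 22)  // struct: FPADD busy until I4 writes@16
I6 -> (23, 24, 27, 28)  // struct: FPADD busy until I5 writes@22
I7 -> (24, 29, 30, 31)  // RAW R2: wait I6 write@28
I8 -> (29, 32, 35, 36)  // struct: FPADD busy until I6 writes@28, RAW R3: wait I7 write@31

I7 = (24, 29, 30, 31)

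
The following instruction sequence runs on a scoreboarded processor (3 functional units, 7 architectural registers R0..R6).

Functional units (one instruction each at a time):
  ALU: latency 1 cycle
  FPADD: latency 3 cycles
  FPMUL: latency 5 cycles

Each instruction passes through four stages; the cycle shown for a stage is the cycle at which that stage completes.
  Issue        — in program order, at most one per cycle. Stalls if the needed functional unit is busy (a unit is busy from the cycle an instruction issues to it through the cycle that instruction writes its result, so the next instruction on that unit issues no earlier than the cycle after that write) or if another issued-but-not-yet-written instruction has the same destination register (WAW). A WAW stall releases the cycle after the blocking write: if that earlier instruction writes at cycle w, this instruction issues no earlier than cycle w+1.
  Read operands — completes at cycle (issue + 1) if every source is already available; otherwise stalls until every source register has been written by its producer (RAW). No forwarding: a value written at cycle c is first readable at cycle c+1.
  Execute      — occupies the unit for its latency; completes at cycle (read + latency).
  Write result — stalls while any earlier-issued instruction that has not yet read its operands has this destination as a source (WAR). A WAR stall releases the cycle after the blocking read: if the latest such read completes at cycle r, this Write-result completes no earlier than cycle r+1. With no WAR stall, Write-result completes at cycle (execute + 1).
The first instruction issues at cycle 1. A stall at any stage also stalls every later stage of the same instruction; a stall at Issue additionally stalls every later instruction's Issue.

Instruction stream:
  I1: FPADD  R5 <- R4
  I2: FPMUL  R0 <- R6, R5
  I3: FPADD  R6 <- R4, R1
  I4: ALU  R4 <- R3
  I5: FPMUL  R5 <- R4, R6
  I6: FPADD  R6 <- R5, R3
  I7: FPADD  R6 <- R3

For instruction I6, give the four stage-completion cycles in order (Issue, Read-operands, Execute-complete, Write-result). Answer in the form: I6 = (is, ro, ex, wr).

I1: IS=1 RO=2 EX=5 WR=6
I2: IS=2 RO=7 EX=12 WR=13  [RAW R5: wait I1 write@6]
I3: IS=7 RO=8 EX=11 WR=12  [struct: FPADD busy until I1 writes@6]
I4: IS=8 RO=9 EX=10 WR=11
I5: IS=14 RO=15 EX=20 WR=21  [struct: FPMUL busy until I2 writes@13]
I6: IS=15 RO=22 EX=25 WR=26  [RAW R5: wait I5 write@21]
I7: IS=27 RO=28 EX=31 WR=32  [struct: FPADD busy until I6 writes@26]

I6 = (15, 22, 25, 26)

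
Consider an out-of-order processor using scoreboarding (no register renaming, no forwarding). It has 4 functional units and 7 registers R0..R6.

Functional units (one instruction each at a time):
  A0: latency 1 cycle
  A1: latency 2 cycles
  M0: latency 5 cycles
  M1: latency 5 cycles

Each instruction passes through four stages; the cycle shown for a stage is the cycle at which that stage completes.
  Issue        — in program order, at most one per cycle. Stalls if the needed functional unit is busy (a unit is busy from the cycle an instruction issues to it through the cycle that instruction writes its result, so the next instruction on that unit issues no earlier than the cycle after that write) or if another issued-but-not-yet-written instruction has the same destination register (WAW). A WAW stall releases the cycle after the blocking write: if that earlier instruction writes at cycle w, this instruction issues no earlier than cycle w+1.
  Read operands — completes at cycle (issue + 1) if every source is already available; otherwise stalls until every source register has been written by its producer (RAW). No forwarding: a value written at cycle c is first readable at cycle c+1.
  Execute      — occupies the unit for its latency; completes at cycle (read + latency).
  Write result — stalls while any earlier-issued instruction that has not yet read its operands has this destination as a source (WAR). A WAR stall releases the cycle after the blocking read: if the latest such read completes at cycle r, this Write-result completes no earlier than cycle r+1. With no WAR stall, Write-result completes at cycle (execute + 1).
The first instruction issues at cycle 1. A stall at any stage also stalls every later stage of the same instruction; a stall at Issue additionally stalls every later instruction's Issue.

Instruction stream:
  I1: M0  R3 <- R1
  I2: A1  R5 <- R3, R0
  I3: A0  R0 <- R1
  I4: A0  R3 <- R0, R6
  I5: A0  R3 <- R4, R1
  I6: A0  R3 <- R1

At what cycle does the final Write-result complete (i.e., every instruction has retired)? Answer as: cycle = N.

cycle = 22

I1: IS=1 RO=2 EX=7 WR=8
I2: IS=2 RO=9 EX=11 WR=12  [RAW R3: wait I1 write@8]
I3: IS=3 RO=4 EX=5 WR=10  [WAR R0: wait I2 read@9]
I4: IS=11 RO=12 EX=13 WR=14  [struct: A0 busy until I3 writes@10]
I5: IS=15 RO=16 EX=17 WR=18  [struct: A0 busy until I4 writes@14]
I6: IS=19 RO=20 EX=21 WR=22  [struct: A0 busy until I5 writes@18]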